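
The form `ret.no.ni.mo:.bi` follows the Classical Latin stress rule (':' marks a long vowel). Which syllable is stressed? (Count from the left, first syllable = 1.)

4

Classical Latin: stress the penult if heavy (long vowel or closed), else the antepenult.
Weights: 3 ni L, 4 mo: H, 5 bi L.
The penult (syllable 4, mo:) is heavy, so it takes stress.
Stress on syllable 4: ret.no.ni.ˈmo:.bi.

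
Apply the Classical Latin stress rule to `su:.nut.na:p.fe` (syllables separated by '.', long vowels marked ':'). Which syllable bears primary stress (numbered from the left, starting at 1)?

3

Classical Latin: stress the penult if heavy (long vowel or closed), else the antepenult.
Weights: 2 nut H, 3 na:p H, 4 fe L.
The penult (syllable 3, na:p) is heavy, so it takes stress.
Stress on syllable 3: su:.nut.ˈna:p.fe.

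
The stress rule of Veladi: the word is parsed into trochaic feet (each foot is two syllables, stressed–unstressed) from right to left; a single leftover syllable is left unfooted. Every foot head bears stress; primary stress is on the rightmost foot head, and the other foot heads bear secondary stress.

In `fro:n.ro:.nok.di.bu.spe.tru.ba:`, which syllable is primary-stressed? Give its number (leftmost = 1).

Parse right to left into trochaic (ˈσσ) feet: (ˈfro:n.ro:) (ˈnok.di) (ˈbu.spe) (ˈtru.ba:).
Foot heads (stressed positions): 1, 3, 5, 7.
End Rule Rightmost: primary stress on the rightmost head = syllable 7.
Primary stress: syllable 7 → fro:n.ro:.nok.di.bu.spe.ˈtru.ba:.

7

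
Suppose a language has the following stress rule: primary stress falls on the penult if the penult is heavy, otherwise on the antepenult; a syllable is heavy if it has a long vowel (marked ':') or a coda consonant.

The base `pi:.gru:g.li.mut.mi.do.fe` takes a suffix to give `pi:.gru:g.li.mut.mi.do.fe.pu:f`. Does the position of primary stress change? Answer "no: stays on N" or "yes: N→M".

Base `pi:.gru:g.li.mut.mi.do.fe` (7 syllables):
  Weights: 5 mi L, 6 do L, 7 fe L.
  The penult (syllable 6, do) is light, so stress falls on the antepenult (syllable 5, mi).
  → primary stress on syllable 5.
Suffixed `pi:.gru:g.li.mut.mi.do.fe.pu:f` (8 syllables):
  Weights: 6 do L, 7 fe L, 8 pu:f H.
  The penult (syllable 7, fe) is light, so stress falls on the antepenult (syllable 6, do).
  → primary stress on syllable 6.

yes: 5→6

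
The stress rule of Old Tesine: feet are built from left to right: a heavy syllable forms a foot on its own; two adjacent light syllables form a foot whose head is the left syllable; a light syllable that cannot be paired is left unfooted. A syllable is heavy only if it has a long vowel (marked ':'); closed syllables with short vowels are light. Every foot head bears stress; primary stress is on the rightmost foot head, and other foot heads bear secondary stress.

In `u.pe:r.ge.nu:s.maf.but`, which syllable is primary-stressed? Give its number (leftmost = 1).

5

Weights: 1 u L, 2 pe:r H, 3 ge L, 4 nu:s H, 5 maf L, 6 but L.
Parse left to right (heavy = foot alone; LL = one foot; stranded L unfooted): u (ˈpe:r) ge (ˈnu:s) (ˈmaf.but).
Foot heads: 2, 4, 5.
Primary stress on the rightmost head = syllable 5.
Primary stress: syllable 5 → u.pe:r.ge.nu:s.ˈmaf.but.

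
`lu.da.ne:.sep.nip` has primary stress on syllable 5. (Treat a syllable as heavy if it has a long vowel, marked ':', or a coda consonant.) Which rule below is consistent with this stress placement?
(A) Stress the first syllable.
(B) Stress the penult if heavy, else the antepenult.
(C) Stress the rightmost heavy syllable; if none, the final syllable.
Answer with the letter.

C

Rule A → syllable 1 (observed: 5).
Rule B → syllable 4 (observed: 5).
Rule C → syllable 5 ✓.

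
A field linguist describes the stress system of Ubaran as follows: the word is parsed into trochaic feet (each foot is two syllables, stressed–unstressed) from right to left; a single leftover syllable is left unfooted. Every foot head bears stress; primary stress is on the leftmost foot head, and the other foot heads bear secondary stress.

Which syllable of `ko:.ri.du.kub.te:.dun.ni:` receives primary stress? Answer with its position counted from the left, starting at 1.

2

Parse right to left into trochaic (ˈσσ) feet: ko: (ˈri.du) (ˈkub.te:) (ˈdun.ni:). Syllable 1 is left unfooted.
Foot heads (stressed positions): 2, 4, 6.
End Rule Leftmost: primary stress on the leftmost head = syllable 2.
Primary stress: syllable 2 → ko:.ˈri.du.kub.te:.dun.ni:.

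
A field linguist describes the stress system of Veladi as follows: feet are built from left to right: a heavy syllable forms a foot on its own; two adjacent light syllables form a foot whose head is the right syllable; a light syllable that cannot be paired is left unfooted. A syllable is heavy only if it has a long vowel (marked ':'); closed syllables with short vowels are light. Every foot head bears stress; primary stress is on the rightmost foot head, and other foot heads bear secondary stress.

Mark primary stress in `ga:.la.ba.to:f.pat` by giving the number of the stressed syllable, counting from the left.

Weights: 1 ga: H, 2 la L, 3 ba L, 4 to:f H, 5 pat L.
Parse left to right (heavy = foot alone; LL = one foot; stranded L unfooted): (ˈga:) (la.ˈba) (ˈto:f) pat.
Foot heads: 1, 3, 4.
Primary stress on the rightmost head = syllable 4.
Primary stress: syllable 4 → ga:.la.ba.ˈto:f.pat.

4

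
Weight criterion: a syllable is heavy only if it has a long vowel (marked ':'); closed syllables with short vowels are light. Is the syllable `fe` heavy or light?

`fe`: short vowel, open (no coda). Short vowel → light.

light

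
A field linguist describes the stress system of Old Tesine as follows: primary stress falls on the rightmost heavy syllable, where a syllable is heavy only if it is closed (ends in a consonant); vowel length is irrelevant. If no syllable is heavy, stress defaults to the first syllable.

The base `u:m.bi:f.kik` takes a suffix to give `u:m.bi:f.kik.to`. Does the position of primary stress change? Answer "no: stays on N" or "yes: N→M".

Base `u:m.bi:f.kik` (3 syllables):
  Weights: 1 u:m H, 2 bi:f H, 3 kik H.
  Heavy syllables in the domain: 1, 2, 3. The rightmost is syllable 3 (kik).
  → primary stress on syllable 3.
Suffixed `u:m.bi:f.kik.to` (4 syllables):
  Weights: 1 u:m H, 2 bi:f H, 3 kik H, 4 to L.
  Heavy syllables in the domain: 1, 2, 3. The rightmost is syllable 3 (kik).
  → primary stress on syllable 3.

no: stays on 3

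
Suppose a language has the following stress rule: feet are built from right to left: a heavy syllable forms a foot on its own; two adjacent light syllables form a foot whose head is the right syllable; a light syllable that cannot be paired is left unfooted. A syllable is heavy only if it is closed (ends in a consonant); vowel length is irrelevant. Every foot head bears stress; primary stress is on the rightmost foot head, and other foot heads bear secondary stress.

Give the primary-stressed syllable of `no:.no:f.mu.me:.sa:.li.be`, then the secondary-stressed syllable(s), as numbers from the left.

Weights: 1 no: L, 2 no:f H, 3 mu L, 4 me: L, 5 sa: L, 6 li L, 7 be L.
Parse right to left (heavy = foot alone; LL = one foot; stranded L unfooted): no: (ˈno:f) mu (me:.ˈsa:) (li.ˈbe).
Foot heads: 2, 5, 7.
Primary stress on the rightmost head = syllable 7.
Secondary stress on 2, 5: no:.ˌno:f.mu.me:.ˌsa:.li.ˈbe.

primary 7, secondary 2, 5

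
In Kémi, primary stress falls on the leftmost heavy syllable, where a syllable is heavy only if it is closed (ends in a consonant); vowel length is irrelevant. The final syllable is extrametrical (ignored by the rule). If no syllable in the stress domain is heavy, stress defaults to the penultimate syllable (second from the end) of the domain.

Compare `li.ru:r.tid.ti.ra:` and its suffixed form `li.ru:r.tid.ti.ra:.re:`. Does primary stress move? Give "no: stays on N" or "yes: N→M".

Base `li.ru:r.tid.ti.ra:` (5 syllables):
  The final syllable (5, ra:) is extrametrical; the stress domain is syllables 1–4.
  Weights: 1 li L, 2 ru:r H, 3 tid H, 4 ti L.
  Heavy syllables in the domain: 2, 3. The leftmost is syllable 2 (ru:r).
  → primary stress on syllable 2.
Suffixed `li.ru:r.tid.ti.ra:.re:` (6 syllables):
  The final syllable (6, re:) is extrametrical; the stress domain is syllables 1–5.
  Weights: 1 li L, 2 ru:r H, 3 tid H, 4 ti L, 5 ra: L.
  Heavy syllables in the domain: 2, 3. The leftmost is syllable 2 (ru:r).
  → primary stress on syllable 2.

no: stays on 2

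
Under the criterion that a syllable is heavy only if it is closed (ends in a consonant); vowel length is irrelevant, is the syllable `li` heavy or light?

`li`: short vowel, open (no coda). Open (no coda) → light.

light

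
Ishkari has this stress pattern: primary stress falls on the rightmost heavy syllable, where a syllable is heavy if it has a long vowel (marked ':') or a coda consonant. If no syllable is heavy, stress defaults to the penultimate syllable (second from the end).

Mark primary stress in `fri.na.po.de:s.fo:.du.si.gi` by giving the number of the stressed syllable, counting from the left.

5

Weights: 1 fri L, 2 na L, 3 po L, 4 de:s H, 5 fo: H, 6 du L, 7 si L, 8 gi L.
Heavy syllables in the domain: 4, 5. The rightmost is syllable 5 (fo:).
Primary stress: syllable 5 → fri.na.po.de:s.ˈfo:.du.si.gi.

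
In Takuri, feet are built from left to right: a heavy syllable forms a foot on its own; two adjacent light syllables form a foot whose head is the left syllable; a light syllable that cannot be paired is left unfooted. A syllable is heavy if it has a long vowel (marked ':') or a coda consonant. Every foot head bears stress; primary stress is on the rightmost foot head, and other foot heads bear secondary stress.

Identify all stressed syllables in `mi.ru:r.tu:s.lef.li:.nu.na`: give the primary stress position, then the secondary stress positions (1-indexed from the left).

primary 6, secondary 2, 3, 4, 5

Weights: 1 mi L, 2 ru:r H, 3 tu:s H, 4 lef H, 5 li: H, 6 nu L, 7 na L.
Parse left to right (heavy = foot alone; LL = one foot; stranded L unfooted): mi (ˈru:r) (ˈtu:s) (ˈlef) (ˈli:) (ˈnu.na).
Foot heads: 2, 3, 4, 5, 6.
Primary stress on the rightmost head = syllable 6.
Secondary stress on 2, 3, 4, 5: mi.ˌru:r.ˌtu:s.ˌlef.ˌli:.ˈnu.na.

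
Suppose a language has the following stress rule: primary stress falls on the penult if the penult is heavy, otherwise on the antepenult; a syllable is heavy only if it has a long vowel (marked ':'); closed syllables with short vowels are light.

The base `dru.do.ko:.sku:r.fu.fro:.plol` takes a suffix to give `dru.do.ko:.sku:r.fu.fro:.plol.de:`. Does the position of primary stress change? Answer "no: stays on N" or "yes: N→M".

Base `dru.do.ko:.sku:r.fu.fro:.plol` (7 syllables):
  Weights: 5 fu L, 6 fro: H, 7 plol L.
  The penult (syllable 6, fro:) is heavy, so it takes stress.
  → primary stress on syllable 6.
Suffixed `dru.do.ko:.sku:r.fu.fro:.plol.de:` (8 syllables):
  Weights: 6 fro: H, 7 plol L, 8 de: H.
  The penult (syllable 7, plol) is light, so stress falls on the antepenult (syllable 6, fro:).
  → primary stress on syllable 6.

no: stays on 6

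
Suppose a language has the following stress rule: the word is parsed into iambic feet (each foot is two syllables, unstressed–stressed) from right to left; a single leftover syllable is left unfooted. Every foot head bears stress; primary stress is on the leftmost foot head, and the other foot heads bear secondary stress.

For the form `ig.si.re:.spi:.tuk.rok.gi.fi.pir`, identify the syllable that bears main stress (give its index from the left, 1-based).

3

Parse right to left into iambic (σˈσ) feet: ig (si.ˈre:) (spi:.ˈtuk) (rok.ˈgi) (fi.ˈpir). Syllable 1 is left unfooted.
Foot heads (stressed positions): 3, 5, 7, 9.
End Rule Leftmost: primary stress on the leftmost head = syllable 3.
Primary stress: syllable 3 → ig.si.ˈre:.spi:.tuk.rok.gi.fi.pir.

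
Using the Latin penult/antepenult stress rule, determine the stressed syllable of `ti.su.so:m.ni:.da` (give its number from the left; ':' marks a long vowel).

Classical Latin: stress the penult if heavy (long vowel or closed), else the antepenult.
Weights: 3 so:m H, 4 ni: H, 5 da L.
The penult (syllable 4, ni:) is heavy, so it takes stress.
Stress on syllable 4: ti.su.so:m.ˈni:.da.

4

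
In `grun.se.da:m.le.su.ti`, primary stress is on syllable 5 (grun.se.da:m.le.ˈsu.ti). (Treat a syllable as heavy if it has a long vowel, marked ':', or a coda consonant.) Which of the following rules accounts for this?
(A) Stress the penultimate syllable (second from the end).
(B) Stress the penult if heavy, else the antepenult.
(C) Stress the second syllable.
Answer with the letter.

A

Rule A → syllable 5 ✓.
Rule B → syllable 4 (observed: 5).
Rule C → syllable 2 (observed: 5).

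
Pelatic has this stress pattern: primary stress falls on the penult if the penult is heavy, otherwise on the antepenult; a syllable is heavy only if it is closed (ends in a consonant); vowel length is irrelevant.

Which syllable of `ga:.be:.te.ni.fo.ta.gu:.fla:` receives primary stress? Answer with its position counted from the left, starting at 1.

Weights: 6 ta L, 7 gu: L, 8 fla: L.
The penult (syllable 7, gu:) is light, so stress falls on the antepenult (syllable 6, ta).
Primary stress: syllable 6 → ga:.be:.te.ni.fo.ˈta.gu:.fla:.

6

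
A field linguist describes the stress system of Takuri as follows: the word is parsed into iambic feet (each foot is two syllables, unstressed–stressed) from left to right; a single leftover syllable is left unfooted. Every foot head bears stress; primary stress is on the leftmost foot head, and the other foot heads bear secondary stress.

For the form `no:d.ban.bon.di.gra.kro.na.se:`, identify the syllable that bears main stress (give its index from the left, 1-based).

Parse left to right into iambic (σˈσ) feet: (no:d.ˈban) (bon.ˈdi) (gra.ˈkro) (na.ˈse:).
Foot heads (stressed positions): 2, 4, 6, 8.
End Rule Leftmost: primary stress on the leftmost head = syllable 2.
Primary stress: syllable 2 → no:d.ˈban.bon.di.gra.kro.na.se:.

2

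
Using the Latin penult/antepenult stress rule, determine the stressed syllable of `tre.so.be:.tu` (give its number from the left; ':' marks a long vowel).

Classical Latin: stress the penult if heavy (long vowel or closed), else the antepenult.
Weights: 2 so L, 3 be: H, 4 tu L.
The penult (syllable 3, be:) is heavy, so it takes stress.
Stress on syllable 3: tre.so.ˈbe:.tu.

3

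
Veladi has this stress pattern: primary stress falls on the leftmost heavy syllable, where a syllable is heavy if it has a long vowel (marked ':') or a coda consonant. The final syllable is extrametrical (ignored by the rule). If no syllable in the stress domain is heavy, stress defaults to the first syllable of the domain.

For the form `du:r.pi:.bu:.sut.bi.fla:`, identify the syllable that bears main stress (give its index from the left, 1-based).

1

The final syllable (6, fla:) is extrametrical; the stress domain is syllables 1–5.
Weights: 1 du:r H, 2 pi: H, 3 bu: H, 4 sut H, 5 bi L.
Heavy syllables in the domain: 1, 2, 3, 4. The leftmost is syllable 1 (du:r).
Primary stress: syllable 1 → ˈdu:r.pi:.bu:.sut.bi.fla:.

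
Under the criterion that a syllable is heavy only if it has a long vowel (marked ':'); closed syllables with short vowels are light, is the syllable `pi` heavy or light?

light

`pi`: short vowel, open (no coda). Short vowel → light.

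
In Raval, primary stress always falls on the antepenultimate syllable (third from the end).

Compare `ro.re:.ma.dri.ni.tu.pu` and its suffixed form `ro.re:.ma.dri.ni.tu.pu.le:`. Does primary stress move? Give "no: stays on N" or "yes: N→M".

Base `ro.re:.ma.dri.ni.tu.pu` (7 syllables):
  The word has 7 syllables; the antepenultimate syllable (third from the end) is syllable 5 (ni).
  → primary stress on syllable 5.
Suffixed `ro.re:.ma.dri.ni.tu.pu.le:` (8 syllables):
  The word has 8 syllables; the antepenultimate syllable (third from the end) is syllable 6 (tu).
  → primary stress on syllable 6.

yes: 5→6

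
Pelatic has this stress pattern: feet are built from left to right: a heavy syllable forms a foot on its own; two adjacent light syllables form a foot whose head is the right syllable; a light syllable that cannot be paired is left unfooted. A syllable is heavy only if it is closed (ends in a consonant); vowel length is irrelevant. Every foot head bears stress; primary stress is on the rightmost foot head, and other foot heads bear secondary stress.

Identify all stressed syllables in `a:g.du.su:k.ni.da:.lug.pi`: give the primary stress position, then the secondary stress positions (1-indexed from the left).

primary 6, secondary 1, 3, 5

Weights: 1 a:g H, 2 du L, 3 su:k H, 4 ni L, 5 da: L, 6 lug H, 7 pi L.
Parse left to right (heavy = foot alone; LL = one foot; stranded L unfooted): (ˈa:g) du (ˈsu:k) (ni.ˈda:) (ˈlug) pi.
Foot heads: 1, 3, 5, 6.
Primary stress on the rightmost head = syllable 6.
Secondary stress on 1, 3, 5: ˌa:g.du.ˌsu:k.ni.ˌda:.ˈlug.pi.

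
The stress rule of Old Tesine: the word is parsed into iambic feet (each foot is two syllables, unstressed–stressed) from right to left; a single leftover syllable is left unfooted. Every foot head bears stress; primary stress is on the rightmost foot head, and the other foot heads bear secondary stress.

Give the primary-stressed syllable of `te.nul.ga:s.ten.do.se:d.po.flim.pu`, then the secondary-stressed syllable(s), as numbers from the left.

Parse right to left into iambic (σˈσ) feet: te (nul.ˈga:s) (ten.ˈdo) (se:d.ˈpo) (flim.ˈpu). Syllable 1 is left unfooted.
Foot heads (stressed positions): 3, 5, 7, 9.
End Rule Rightmost: primary stress on the rightmost head = syllable 9.
Secondary stress on 3, 5, 7: te.nul.ˌga:s.ten.ˌdo.se:d.ˌpo.flim.ˈpu.

primary 9, secondary 3, 5, 7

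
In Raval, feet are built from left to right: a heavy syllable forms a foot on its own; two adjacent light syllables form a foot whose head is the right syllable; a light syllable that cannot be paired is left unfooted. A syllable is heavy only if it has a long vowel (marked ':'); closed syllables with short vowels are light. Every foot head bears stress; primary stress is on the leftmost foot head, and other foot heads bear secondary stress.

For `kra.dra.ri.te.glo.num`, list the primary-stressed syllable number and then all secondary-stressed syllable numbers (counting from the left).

primary 2, secondary 4, 6

Weights: 1 kra L, 2 dra L, 3 ri L, 4 te L, 5 glo L, 6 num L.
Parse left to right (heavy = foot alone; LL = one foot; stranded L unfooted): (kra.ˈdra) (ri.ˈte) (glo.ˈnum).
Foot heads: 2, 4, 6.
Primary stress on the leftmost head = syllable 2.
Secondary stress on 4, 6: kra.ˈdra.ri.ˌte.glo.ˌnum.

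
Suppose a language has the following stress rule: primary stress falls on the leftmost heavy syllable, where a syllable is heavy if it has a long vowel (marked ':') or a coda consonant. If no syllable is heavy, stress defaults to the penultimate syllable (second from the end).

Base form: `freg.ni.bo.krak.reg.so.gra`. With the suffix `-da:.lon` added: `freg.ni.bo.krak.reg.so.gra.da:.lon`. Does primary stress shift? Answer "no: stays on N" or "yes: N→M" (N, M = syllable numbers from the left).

no: stays on 1

Base `freg.ni.bo.krak.reg.so.gra` (7 syllables):
  Weights: 1 freg H, 2 ni L, 3 bo L, 4 krak H, 5 reg H, 6 so L, 7 gra L.
  Heavy syllables in the domain: 1, 4, 5. The leftmost is syllable 1 (freg).
  → primary stress on syllable 1.
Suffixed `freg.ni.bo.krak.reg.so.gra.da:.lon` (9 syllables):
  Weights: 1 freg H, 2 ni L, 3 bo L, 4 krak H, 5 reg H, 6 so L, 7 gra L, 8 da: H, 9 lon H.
  Heavy syllables in the domain: 1, 4, 5, 8, 9. The leftmost is syllable 1 (freg).
  → primary stress on syllable 1.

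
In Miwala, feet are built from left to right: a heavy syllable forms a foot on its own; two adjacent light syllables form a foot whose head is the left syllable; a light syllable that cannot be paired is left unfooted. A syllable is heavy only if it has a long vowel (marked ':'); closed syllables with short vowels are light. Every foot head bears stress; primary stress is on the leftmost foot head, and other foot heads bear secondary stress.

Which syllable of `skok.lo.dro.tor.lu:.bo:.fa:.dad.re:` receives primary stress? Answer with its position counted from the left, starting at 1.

Weights: 1 skok L, 2 lo L, 3 dro L, 4 tor L, 5 lu: H, 6 bo: H, 7 fa: H, 8 dad L, 9 re: H.
Parse left to right (heavy = foot alone; LL = one foot; stranded L unfooted): (ˈskok.lo) (ˈdro.tor) (ˈlu:) (ˈbo:) (ˈfa:) dad (ˈre:).
Foot heads: 1, 3, 5, 6, 7, 9.
Primary stress on the leftmost head = syllable 1.
Primary stress: syllable 1 → ˈskok.lo.dro.tor.lu:.bo:.fa:.dad.re:.

1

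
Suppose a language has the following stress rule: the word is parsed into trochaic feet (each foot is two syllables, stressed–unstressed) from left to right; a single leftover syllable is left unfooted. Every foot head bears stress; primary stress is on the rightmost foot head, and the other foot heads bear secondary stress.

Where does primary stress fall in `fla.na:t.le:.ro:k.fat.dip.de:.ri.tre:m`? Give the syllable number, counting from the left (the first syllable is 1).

7

Parse left to right into trochaic (ˈσσ) feet: (ˈfla.na:t) (ˈle:.ro:k) (ˈfat.dip) (ˈde:.ri) tre:m. Syllable 9 is left unfooted.
Foot heads (stressed positions): 1, 3, 5, 7.
End Rule Rightmost: primary stress on the rightmost head = syllable 7.
Primary stress: syllable 7 → fla.na:t.le:.ro:k.fat.dip.ˈde:.ri.tre:m.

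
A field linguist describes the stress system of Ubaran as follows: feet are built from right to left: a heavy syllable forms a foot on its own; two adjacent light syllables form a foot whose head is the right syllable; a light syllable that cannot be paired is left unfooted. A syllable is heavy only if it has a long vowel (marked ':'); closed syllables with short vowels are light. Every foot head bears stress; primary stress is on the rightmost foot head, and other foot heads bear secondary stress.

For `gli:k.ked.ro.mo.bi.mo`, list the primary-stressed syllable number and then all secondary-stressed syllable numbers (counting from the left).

primary 6, secondary 1, 4

Weights: 1 gli:k H, 2 ked L, 3 ro L, 4 mo L, 5 bi L, 6 mo L.
Parse right to left (heavy = foot alone; LL = one foot; stranded L unfooted): (ˈgli:k) ked (ro.ˈmo) (bi.ˈmo).
Foot heads: 1, 4, 6.
Primary stress on the rightmost head = syllable 6.
Secondary stress on 1, 4: ˌgli:k.ked.ro.ˌmo.bi.ˈmo.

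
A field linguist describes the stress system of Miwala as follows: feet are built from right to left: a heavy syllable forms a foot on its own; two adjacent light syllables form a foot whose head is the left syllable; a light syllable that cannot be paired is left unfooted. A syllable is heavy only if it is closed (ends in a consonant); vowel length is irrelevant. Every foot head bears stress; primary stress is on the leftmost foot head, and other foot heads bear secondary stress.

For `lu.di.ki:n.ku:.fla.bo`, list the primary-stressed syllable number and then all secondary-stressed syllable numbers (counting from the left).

primary 1, secondary 3, 5

Weights: 1 lu L, 2 di L, 3 ki:n H, 4 ku: L, 5 fla L, 6 bo L.
Parse right to left (heavy = foot alone; LL = one foot; stranded L unfooted): (ˈlu.di) (ˈki:n) ku: (ˈfla.bo).
Foot heads: 1, 3, 5.
Primary stress on the leftmost head = syllable 1.
Secondary stress on 3, 5: ˈlu.di.ˌki:n.ku:.ˌfla.bo.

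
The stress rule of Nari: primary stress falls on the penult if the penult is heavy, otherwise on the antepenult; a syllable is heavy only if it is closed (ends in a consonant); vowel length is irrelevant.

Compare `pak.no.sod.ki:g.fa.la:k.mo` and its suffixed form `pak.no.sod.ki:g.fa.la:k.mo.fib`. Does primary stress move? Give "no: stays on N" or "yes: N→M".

Base `pak.no.sod.ki:g.fa.la:k.mo` (7 syllables):
  Weights: 5 fa L, 6 la:k H, 7 mo L.
  The penult (syllable 6, la:k) is heavy, so it takes stress.
  → primary stress on syllable 6.
Suffixed `pak.no.sod.ki:g.fa.la:k.mo.fib` (8 syllables):
  Weights: 6 la:k H, 7 mo L, 8 fib H.
  The penult (syllable 7, mo) is light, so stress falls on the antepenult (syllable 6, la:k).
  → primary stress on syllable 6.

no: stays on 6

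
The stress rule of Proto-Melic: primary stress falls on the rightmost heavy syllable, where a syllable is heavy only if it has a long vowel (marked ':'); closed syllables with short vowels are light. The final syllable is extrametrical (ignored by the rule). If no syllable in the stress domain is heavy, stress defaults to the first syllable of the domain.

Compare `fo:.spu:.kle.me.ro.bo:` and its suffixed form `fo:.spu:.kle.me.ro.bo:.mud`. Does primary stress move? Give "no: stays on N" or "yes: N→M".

Base `fo:.spu:.kle.me.ro.bo:` (6 syllables):
  The final syllable (6, bo:) is extrametrical; the stress domain is syllables 1–5.
  Weights: 1 fo: H, 2 spu: H, 3 kle L, 4 me L, 5 ro L.
  Heavy syllables in the domain: 1, 2. The rightmost is syllable 2 (spu:).
  → primary stress on syllable 2.
Suffixed `fo:.spu:.kle.me.ro.bo:.mud` (7 syllables):
  The final syllable (7, mud) is extrametrical; the stress domain is syllables 1–6.
  Weights: 1 fo: H, 2 spu: H, 3 kle L, 4 me L, 5 ro L, 6 bo: H.
  Heavy syllables in the domain: 1, 2, 6. The rightmost is syllable 6 (bo:).
  → primary stress on syllable 6.

yes: 2→6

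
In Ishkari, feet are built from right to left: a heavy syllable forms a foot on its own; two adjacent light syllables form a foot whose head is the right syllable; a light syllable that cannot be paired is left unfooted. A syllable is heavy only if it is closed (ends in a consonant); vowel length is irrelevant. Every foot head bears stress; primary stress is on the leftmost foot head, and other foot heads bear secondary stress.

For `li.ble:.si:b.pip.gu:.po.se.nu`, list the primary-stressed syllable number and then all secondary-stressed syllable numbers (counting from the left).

primary 2, secondary 3, 4, 6, 8

Weights: 1 li L, 2 ble: L, 3 si:b H, 4 pip H, 5 gu: L, 6 po L, 7 se L, 8 nu L.
Parse right to left (heavy = foot alone; LL = one foot; stranded L unfooted): (li.ˈble:) (ˈsi:b) (ˈpip) (gu:.ˈpo) (se.ˈnu).
Foot heads: 2, 3, 4, 6, 8.
Primary stress on the leftmost head = syllable 2.
Secondary stress on 3, 4, 6, 8: li.ˈble:.ˌsi:b.ˌpip.gu:.ˌpo.se.ˌnu.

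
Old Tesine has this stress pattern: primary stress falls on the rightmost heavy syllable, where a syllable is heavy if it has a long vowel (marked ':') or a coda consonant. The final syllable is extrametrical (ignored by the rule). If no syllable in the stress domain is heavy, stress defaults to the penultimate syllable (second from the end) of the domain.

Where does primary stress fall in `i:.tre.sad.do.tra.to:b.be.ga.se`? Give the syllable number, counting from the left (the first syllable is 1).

6

The final syllable (9, se) is extrametrical; the stress domain is syllables 1–8.
Weights: 1 i: H, 2 tre L, 3 sad H, 4 do L, 5 tra L, 6 to:b H, 7 be L, 8 ga L.
Heavy syllables in the domain: 1, 3, 6. The rightmost is syllable 6 (to:b).
Primary stress: syllable 6 → i:.tre.sad.do.tra.ˈto:b.be.ga.se.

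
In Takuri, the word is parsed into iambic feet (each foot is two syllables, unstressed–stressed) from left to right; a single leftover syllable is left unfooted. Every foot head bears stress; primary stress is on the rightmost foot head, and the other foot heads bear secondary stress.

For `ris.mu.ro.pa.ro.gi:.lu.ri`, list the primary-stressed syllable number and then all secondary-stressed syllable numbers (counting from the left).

Parse left to right into iambic (σˈσ) feet: (ris.ˈmu) (ro.ˈpa) (ro.ˈgi:) (lu.ˈri).
Foot heads (stressed positions): 2, 4, 6, 8.
End Rule Rightmost: primary stress on the rightmost head = syllable 8.
Secondary stress on 2, 4, 6: ris.ˌmu.ro.ˌpa.ro.ˌgi:.lu.ˈri.

primary 8, secondary 2, 4, 6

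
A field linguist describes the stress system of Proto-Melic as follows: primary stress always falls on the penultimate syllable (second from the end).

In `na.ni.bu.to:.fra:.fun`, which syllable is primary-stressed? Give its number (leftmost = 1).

The word has 6 syllables; the penultimate syllable (second from the end) is syllable 5 (fra:).
Primary stress: syllable 5 → na.ni.bu.to:.ˈfra:.fun.

5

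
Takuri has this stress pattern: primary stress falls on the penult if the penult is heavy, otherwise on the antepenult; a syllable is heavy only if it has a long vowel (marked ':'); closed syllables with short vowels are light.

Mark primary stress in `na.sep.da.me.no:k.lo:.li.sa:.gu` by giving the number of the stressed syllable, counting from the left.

Weights: 7 li L, 8 sa: H, 9 gu L.
The penult (syllable 8, sa:) is heavy, so it takes stress.
Primary stress: syllable 8 → na.sep.da.me.no:k.lo:.li.ˈsa:.gu.

8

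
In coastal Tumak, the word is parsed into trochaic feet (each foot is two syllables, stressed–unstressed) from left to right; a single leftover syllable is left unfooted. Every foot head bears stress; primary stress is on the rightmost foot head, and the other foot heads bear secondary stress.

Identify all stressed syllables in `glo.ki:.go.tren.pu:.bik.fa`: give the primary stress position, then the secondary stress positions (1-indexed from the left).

Parse left to right into trochaic (ˈσσ) feet: (ˈglo.ki:) (ˈgo.tren) (ˈpu:.bik) fa. Syllable 7 is left unfooted.
Foot heads (stressed positions): 1, 3, 5.
End Rule Rightmost: primary stress on the rightmost head = syllable 5.
Secondary stress on 1, 3: ˌglo.ki:.ˌgo.tren.ˈpu:.bik.fa.

primary 5, secondary 1, 3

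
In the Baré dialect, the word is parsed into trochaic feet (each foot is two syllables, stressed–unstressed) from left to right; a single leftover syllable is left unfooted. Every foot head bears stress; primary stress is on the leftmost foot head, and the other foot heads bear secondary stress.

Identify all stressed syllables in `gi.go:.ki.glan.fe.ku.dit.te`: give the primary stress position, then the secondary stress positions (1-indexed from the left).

Parse left to right into trochaic (ˈσσ) feet: (ˈgi.go:) (ˈki.glan) (ˈfe.ku) (ˈdit.te).
Foot heads (stressed positions): 1, 3, 5, 7.
End Rule Leftmost: primary stress on the leftmost head = syllable 1.
Secondary stress on 3, 5, 7: ˈgi.go:.ˌki.glan.ˌfe.ku.ˌdit.te.

primary 1, secondary 3, 5, 7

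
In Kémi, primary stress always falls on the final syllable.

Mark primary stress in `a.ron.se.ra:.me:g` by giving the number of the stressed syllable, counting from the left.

The word has 5 syllables; the final syllable is syllable 5 (me:g).
Primary stress: syllable 5 → a.ron.se.ra:.ˈme:g.

5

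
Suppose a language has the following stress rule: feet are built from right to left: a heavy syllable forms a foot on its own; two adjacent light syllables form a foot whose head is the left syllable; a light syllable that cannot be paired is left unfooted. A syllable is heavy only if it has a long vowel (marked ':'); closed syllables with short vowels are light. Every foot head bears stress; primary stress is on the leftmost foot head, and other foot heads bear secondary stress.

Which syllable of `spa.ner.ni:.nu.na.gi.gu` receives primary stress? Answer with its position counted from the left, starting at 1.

1

Weights: 1 spa L, 2 ner L, 3 ni: H, 4 nu L, 5 na L, 6 gi L, 7 gu L.
Parse right to left (heavy = foot alone; LL = one foot; stranded L unfooted): (ˈspa.ner) (ˈni:) (ˈnu.na) (ˈgi.gu).
Foot heads: 1, 3, 4, 6.
Primary stress on the leftmost head = syllable 1.
Primary stress: syllable 1 → ˈspa.ner.ni:.nu.na.gi.gu.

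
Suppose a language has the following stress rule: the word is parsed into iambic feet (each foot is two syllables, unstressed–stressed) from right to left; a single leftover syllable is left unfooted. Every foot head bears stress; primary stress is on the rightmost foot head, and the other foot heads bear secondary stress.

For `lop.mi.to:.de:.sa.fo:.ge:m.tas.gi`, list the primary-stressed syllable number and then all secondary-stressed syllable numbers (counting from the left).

primary 9, secondary 3, 5, 7

Parse right to left into iambic (σˈσ) feet: lop (mi.ˈto:) (de:.ˈsa) (fo:.ˈge:m) (tas.ˈgi). Syllable 1 is left unfooted.
Foot heads (stressed positions): 3, 5, 7, 9.
End Rule Rightmost: primary stress on the rightmost head = syllable 9.
Secondary stress on 3, 5, 7: lop.mi.ˌto:.de:.ˌsa.fo:.ˌge:m.tas.ˈgi.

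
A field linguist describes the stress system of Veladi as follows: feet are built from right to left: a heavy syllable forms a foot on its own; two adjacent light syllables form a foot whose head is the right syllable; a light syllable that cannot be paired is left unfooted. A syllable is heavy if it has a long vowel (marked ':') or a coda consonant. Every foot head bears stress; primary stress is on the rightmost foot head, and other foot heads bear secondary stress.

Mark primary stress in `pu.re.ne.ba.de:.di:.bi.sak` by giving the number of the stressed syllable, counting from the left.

8

Weights: 1 pu L, 2 re L, 3 ne L, 4 ba L, 5 de: H, 6 di: H, 7 bi L, 8 sak H.
Parse right to left (heavy = foot alone; LL = one foot; stranded L unfooted): (pu.ˈre) (ne.ˈba) (ˈde:) (ˈdi:) bi (ˈsak).
Foot heads: 2, 4, 5, 6, 8.
Primary stress on the rightmost head = syllable 8.
Primary stress: syllable 8 → pu.re.ne.ba.de:.di:.bi.ˈsak.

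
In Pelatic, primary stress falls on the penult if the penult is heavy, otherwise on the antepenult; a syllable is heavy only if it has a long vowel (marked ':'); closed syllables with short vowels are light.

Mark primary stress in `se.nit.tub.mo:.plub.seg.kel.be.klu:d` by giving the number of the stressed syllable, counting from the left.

Weights: 7 kel L, 8 be L, 9 klu:d H.
The penult (syllable 8, be) is light, so stress falls on the antepenult (syllable 7, kel).
Primary stress: syllable 7 → se.nit.tub.mo:.plub.seg.ˈkel.be.klu:d.

7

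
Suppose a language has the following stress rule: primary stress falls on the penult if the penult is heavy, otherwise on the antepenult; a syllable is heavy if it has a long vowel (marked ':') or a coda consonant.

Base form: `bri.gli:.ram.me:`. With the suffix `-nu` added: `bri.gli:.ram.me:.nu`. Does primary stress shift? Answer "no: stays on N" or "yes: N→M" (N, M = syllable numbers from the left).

yes: 3→4

Base `bri.gli:.ram.me:` (4 syllables):
  Weights: 2 gli: H, 3 ram H, 4 me: H.
  The penult (syllable 3, ram) is heavy, so it takes stress.
  → primary stress on syllable 3.
Suffixed `bri.gli:.ram.me:.nu` (5 syllables):
  Weights: 3 ram H, 4 me: H, 5 nu L.
  The penult (syllable 4, me:) is heavy, so it takes stress.
  → primary stress on syllable 4.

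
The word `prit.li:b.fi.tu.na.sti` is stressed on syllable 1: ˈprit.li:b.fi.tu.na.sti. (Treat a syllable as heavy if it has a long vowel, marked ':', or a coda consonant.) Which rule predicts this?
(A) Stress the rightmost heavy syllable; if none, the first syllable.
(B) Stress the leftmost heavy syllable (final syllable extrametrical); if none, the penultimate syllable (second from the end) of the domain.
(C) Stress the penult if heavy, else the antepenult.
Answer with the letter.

Rule A → syllable 2 (observed: 1).
Rule B → syllable 1 ✓.
Rule C → syllable 4 (observed: 1).

B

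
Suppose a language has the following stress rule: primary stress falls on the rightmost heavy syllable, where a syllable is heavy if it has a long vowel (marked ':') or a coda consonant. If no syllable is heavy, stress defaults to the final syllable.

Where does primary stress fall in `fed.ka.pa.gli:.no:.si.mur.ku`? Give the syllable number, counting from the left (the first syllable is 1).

7

Weights: 1 fed H, 2 ka L, 3 pa L, 4 gli: H, 5 no: H, 6 si L, 7 mur H, 8 ku L.
Heavy syllables in the domain: 1, 4, 5, 7. The rightmost is syllable 7 (mur).
Primary stress: syllable 7 → fed.ka.pa.gli:.no:.si.ˈmur.ku.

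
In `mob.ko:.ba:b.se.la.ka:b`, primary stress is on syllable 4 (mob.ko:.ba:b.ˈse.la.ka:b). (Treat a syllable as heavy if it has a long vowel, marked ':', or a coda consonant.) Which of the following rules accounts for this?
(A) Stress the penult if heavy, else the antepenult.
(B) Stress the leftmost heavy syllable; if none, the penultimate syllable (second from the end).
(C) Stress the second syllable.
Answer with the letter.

A

Rule A → syllable 4 ✓.
Rule B → syllable 1 (observed: 4).
Rule C → syllable 2 (observed: 4).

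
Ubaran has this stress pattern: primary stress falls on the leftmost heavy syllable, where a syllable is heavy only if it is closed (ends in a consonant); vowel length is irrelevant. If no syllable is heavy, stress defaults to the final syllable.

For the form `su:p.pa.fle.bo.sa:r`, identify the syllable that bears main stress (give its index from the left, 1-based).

1

Weights: 1 su:p H, 2 pa L, 3 fle L, 4 bo L, 5 sa:r H.
Heavy syllables in the domain: 1, 5. The leftmost is syllable 1 (su:p).
Primary stress: syllable 1 → ˈsu:p.pa.fle.bo.sa:r.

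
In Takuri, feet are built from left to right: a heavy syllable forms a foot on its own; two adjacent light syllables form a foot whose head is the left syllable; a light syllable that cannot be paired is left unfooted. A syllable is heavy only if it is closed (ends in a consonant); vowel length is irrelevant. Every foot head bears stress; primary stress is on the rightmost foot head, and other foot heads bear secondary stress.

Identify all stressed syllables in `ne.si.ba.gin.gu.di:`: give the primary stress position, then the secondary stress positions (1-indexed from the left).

Weights: 1 ne L, 2 si L, 3 ba L, 4 gin H, 5 gu L, 6 di: L.
Parse left to right (heavy = foot alone; LL = one foot; stranded L unfooted): (ˈne.si) ba (ˈgin) (ˈgu.di:).
Foot heads: 1, 4, 5.
Primary stress on the rightmost head = syllable 5.
Secondary stress on 1, 4: ˌne.si.ba.ˌgin.ˈgu.di:.

primary 5, secondary 1, 4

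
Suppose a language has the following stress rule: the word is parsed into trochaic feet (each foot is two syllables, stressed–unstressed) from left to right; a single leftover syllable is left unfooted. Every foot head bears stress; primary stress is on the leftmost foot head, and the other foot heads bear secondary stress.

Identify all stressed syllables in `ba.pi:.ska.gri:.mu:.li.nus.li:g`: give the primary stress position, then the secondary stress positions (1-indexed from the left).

Parse left to right into trochaic (ˈσσ) feet: (ˈba.pi:) (ˈska.gri:) (ˈmu:.li) (ˈnus.li:g).
Foot heads (stressed positions): 1, 3, 5, 7.
End Rule Leftmost: primary stress on the leftmost head = syllable 1.
Secondary stress on 3, 5, 7: ˈba.pi:.ˌska.gri:.ˌmu:.li.ˌnus.li:g.

primary 1, secondary 3, 5, 7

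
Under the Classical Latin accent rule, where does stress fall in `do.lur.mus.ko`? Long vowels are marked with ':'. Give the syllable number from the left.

3

Classical Latin: stress the penult if heavy (long vowel or closed), else the antepenult.
Weights: 2 lur H, 3 mus H, 4 ko L.
The penult (syllable 3, mus) is heavy, so it takes stress.
Stress on syllable 3: do.lur.ˈmus.ko.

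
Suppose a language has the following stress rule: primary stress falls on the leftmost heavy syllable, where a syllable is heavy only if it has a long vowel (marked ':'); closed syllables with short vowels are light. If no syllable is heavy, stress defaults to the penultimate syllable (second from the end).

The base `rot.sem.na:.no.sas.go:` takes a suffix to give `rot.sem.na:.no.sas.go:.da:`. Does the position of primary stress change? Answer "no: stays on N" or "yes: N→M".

no: stays on 3

Base `rot.sem.na:.no.sas.go:` (6 syllables):
  Weights: 1 rot L, 2 sem L, 3 na: H, 4 no L, 5 sas L, 6 go: H.
  Heavy syllables in the domain: 3, 6. The leftmost is syllable 3 (na:).
  → primary stress on syllable 3.
Suffixed `rot.sem.na:.no.sas.go:.da:` (7 syllables):
  Weights: 1 rot L, 2 sem L, 3 na: H, 4 no L, 5 sas L, 6 go: H, 7 da: H.
  Heavy syllables in the domain: 3, 6, 7. The leftmost is syllable 3 (na:).
  → primary stress on syllable 3.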